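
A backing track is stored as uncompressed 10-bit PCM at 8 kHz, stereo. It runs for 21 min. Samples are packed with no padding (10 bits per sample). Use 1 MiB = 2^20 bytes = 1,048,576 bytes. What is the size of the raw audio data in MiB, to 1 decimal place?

Duration = 21 min = 1,260 s.
Bits = 8,000 × 1,260 × 10 × 2 = 201,600,000 bits = 25,200,000 bytes.
25,200,000 / 1,048,576 = 24.0 MiB.

24.0 MiB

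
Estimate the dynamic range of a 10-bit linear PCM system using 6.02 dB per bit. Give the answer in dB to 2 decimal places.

10 × 6.02 = 60.20 dB.

60.20 dB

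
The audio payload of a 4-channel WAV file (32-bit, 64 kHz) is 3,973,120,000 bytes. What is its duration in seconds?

3,880 seconds

Byte rate = 64,000 × 4 × 4 = 1,024,000 bytes/s.
Duration = 3,973,120,000 / 1,024,000 = 3,880 s.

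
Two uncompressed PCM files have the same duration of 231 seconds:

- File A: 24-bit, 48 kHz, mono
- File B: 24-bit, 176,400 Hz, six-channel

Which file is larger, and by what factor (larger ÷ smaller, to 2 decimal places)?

File A: 48,000 × 3 × 1 = 144,000 bytes/s.
File B: 176,400 × 3 × 6 = 3,175,200 bytes/s.
File B is larger; ratio = 733,471,200 / 33,264,000 = 22.05.

File B, by a factor of 22.05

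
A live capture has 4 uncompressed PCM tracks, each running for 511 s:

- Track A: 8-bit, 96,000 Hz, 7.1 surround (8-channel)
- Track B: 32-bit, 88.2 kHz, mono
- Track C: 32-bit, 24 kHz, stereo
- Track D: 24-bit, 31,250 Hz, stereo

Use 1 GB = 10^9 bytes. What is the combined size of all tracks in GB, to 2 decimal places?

Track A: 96,000 × 511 × 1 × 8 = 392,448,000 bytes.
Track B: 88,200 × 511 × 4 × 1 = 180,280,800 bytes.
Track C: 24,000 × 511 × 4 × 2 = 98,112,000 bytes.
Track D: 31,250 × 511 × 3 × 2 = 95,812,500 bytes.
Total = 766,653,300 bytes = 0.77 GB.

0.77 GB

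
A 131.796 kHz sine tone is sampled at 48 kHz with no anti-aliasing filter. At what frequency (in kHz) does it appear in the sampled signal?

Nyquist = 48,000/2 = 24,000 Hz; 131,796 Hz exceeds it.
Alias = |131,796 − 3×48,000| = |131,796 − 144,000| = 12,204 Hz = 12.204 kHz.

12.204 kHz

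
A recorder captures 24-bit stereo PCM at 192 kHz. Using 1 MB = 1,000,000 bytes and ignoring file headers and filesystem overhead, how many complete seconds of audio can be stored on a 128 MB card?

Uncompressed byte rate = 192,000 × 3 × 2 = 1,152,000 bytes/s.
Capacity = 128 × 1,000,000 = 128,000,000 bytes.
128,000,000 / 1,152,000 ≈ 111.11 s → 111 seconds.

111 seconds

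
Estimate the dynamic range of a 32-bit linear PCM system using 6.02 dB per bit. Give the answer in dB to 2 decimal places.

32 × 6.02 = 192.64 dB.

192.64 dB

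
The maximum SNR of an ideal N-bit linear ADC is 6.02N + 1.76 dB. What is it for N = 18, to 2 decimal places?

110.12 dB

6.02 × 18 + 1.76 = 110.12 dB.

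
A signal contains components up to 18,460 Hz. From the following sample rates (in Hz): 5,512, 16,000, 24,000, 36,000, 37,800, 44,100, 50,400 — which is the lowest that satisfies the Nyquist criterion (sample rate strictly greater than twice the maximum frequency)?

37,800 Hz

Need sample rate > 2 × 18,460 = 36,920 Hz.
Lowest listed rate above 36,920 Hz is 37,800 Hz.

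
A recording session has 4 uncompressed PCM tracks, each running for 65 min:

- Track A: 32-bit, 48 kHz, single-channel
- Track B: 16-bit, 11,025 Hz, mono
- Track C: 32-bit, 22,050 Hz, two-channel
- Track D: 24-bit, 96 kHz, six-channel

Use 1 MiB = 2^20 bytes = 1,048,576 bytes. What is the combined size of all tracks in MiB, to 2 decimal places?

7879.21 MiB

65 min = 3,900 s.
Track A: 48,000 × 3,900 × 4 × 1 = 748,800,000 bytes.
Track B: 11,025 × 3,900 × 2 × 1 = 85,995,000 bytes.
Track C: 22,050 × 3,900 × 4 × 2 = 687,960,000 bytes.
Track D: 96,000 × 3,900 × 3 × 6 = 6,739,200,000 bytes.
Total = 8,261,955,000 bytes = 7879.21 MiB.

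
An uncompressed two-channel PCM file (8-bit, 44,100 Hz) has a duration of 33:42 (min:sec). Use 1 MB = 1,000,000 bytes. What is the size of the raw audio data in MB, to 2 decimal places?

Duration = 33:42 (min:sec) = 2,022 s.
Bytes = 44,100 samples/s × 2,022 s × 1 bytes/sample × 2 ch = 178,340,400 bytes.
178,340,400 / 1,000,000 = 178.34 MB.

178.34 MB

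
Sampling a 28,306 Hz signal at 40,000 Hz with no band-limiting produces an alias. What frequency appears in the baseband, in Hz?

11,694 Hz

Nyquist = 40,000/2 = 20,000 Hz; 28,306 Hz exceeds it.
Alias = |28,306 − 1×40,000| = |28,306 − 40,000| = 11,694 Hz.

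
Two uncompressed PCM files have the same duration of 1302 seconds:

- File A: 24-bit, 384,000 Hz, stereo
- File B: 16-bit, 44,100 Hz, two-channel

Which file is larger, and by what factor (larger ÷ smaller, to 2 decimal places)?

File A: 384,000 × 3 × 2 = 2,304,000 bytes/s.
File B: 44,100 × 2 × 2 = 176,400 bytes/s.
File A is larger; ratio = 2,999,808,000 / 229,672,800 = 13.06.

File A, by a factor of 13.06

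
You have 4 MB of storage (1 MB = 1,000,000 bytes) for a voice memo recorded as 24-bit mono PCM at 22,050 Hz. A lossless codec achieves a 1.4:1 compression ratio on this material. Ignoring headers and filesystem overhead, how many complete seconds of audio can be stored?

Uncompressed byte rate = 22,050 × 3 × 1 = 66,150 bytes/s.
After 1.4:1 compression, effective rate ≈ 47250 bytes/s.
Capacity = 4 × 1,000,000 = 4,000,000 bytes.
4,000,000 / effective rate ≈ 84.66 s → 84 seconds.

84 seconds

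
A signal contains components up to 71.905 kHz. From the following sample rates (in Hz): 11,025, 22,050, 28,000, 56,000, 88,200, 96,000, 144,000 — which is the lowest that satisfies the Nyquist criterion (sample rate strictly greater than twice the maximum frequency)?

144,000 Hz

Need sample rate > 2 × 71,905 = 143,810 Hz.
Lowest listed rate above 143,810 Hz is 144,000 Hz.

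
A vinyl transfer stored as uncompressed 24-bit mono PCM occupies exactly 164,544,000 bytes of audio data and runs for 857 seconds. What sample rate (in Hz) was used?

64,000 Hz

Bytes = sample_rate × seconds × bytes_per_sample × channels.
sample_rate = 164,544,000 / (857 × 3 × 1) = 164,544,000 / 2,571 = 64,000 Hz.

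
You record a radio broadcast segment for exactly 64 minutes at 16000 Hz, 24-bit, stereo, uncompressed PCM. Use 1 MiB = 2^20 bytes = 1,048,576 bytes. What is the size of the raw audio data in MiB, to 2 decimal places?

351.56 MiB

Duration = exactly 64 minutes = 3,840 s.
Bytes = 16,000 samples/s × 3,840 s × 3 bytes/sample × 2 ch = 368,640,000 bytes.
368,640,000 / 1,048,576 = 351.56 MiB.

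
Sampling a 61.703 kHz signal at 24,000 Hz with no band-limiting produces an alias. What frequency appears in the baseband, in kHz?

10.297 kHz

Nyquist = 24,000/2 = 12,000 Hz; 61,703 Hz exceeds it.
Alias = |61,703 − 3×24,000| = |61,703 − 72,000| = 10,297 Hz = 10.297 kHz.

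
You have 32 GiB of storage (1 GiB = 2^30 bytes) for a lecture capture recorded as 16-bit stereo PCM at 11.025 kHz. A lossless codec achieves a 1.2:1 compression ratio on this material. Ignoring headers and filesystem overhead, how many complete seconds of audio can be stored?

934,958 seconds

Uncompressed byte rate = 11,025 × 2 × 2 = 44,100 bytes/s.
After 1.2:1 compression, effective rate ≈ 36750 bytes/s.
Capacity = 32 × 1,073,741,824 = 34,359,738,368 bytes.
34,359,738,368 / effective rate ≈ 934958.87 s → 934,958 seconds.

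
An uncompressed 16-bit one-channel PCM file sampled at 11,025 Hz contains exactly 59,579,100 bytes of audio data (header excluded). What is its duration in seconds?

2,702 seconds

Byte rate = 11,025 × 2 × 1 = 22,050 bytes/s.
Duration = 59,579,100 / 22,050 = 2,702 s.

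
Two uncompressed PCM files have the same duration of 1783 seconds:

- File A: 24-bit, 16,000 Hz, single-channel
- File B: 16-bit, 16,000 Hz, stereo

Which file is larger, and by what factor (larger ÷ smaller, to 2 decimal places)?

File B, by a factor of 1.33

File A: 16,000 × 3 × 1 = 48,000 bytes/s.
File B: 16,000 × 2 × 2 = 64,000 bytes/s.
File B is larger; ratio = 114,112,000 / 85,584,000 = 1.33.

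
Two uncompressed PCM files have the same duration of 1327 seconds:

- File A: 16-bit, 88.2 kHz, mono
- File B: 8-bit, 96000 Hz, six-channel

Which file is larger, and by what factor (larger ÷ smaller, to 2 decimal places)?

File B, by a factor of 3.27

File A: 88,200 × 2 × 1 = 176,400 bytes/s.
File B: 96,000 × 1 × 6 = 576,000 bytes/s.
File B is larger; ratio = 764,352,000 / 234,082,800 = 3.27.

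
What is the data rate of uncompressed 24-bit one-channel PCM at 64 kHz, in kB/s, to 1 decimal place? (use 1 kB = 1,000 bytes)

Bit rate = 64,000 × 24 × 1 = 1,536,000 bits/s.
1,536,000 / 8 = 192,000 B/s = 192.0 kB/s.

192.0 kB/s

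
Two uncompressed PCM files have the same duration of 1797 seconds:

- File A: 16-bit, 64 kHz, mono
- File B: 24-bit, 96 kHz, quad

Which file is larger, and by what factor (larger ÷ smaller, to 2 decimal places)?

File B, by a factor of 9.00

File A: 64,000 × 2 × 1 = 128,000 bytes/s.
File B: 96,000 × 3 × 4 = 1,152,000 bytes/s.
File B is larger; ratio = 2,070,144,000 / 230,016,000 = 9.00.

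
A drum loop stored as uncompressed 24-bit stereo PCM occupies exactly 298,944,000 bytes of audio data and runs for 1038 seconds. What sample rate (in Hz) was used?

Bytes = sample_rate × seconds × bytes_per_sample × channels.
sample_rate = 298,944,000 / (1,038 × 3 × 2) = 298,944,000 / 6,228 = 48,000 Hz.

48,000 Hz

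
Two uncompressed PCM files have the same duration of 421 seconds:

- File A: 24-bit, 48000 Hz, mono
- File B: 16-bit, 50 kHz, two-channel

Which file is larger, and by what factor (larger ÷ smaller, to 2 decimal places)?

File B, by a factor of 1.39

File A: 48,000 × 3 × 1 = 144,000 bytes/s.
File B: 50,000 × 2 × 2 = 200,000 bytes/s.
File B is larger; ratio = 84,200,000 / 60,624,000 = 1.39.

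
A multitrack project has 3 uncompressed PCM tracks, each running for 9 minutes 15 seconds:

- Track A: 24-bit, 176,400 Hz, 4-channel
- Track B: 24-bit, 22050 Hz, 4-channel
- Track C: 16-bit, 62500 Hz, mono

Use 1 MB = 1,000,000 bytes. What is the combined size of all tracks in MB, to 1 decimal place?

1391.1 MB

9 minutes 15 seconds = 555 s.
Track A: 176,400 × 555 × 3 × 4 = 1,174,824,000 bytes.
Track B: 22,050 × 555 × 3 × 4 = 146,853,000 bytes.
Track C: 62,500 × 555 × 2 × 1 = 69,375,000 bytes.
Total = 1,391,052,000 bytes = 1391.1 MB.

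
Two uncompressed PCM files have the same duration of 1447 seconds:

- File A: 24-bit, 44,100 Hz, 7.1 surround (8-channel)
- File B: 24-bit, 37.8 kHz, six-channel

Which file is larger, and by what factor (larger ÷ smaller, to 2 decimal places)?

File A: 44,100 × 3 × 8 = 1,058,400 bytes/s.
File B: 37,800 × 3 × 6 = 680,400 bytes/s.
File A is larger; ratio = 1,531,504,800 / 984,538,800 = 1.56.

File A, by a factor of 1.56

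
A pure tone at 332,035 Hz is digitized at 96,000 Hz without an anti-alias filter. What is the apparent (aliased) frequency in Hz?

Nyquist = 96,000/2 = 48,000 Hz; 332,035 Hz exceeds it.
Alias = |332,035 − 3×96,000| = |332,035 − 288,000| = 44,035 Hz.

44,035 Hz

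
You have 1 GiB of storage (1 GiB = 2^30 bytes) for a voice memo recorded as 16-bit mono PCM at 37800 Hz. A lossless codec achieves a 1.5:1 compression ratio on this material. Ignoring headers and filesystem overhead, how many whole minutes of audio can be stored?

Uncompressed byte rate = 37,800 × 2 × 1 = 75,600 bytes/s.
After 1.5:1 compression, effective rate ≈ 50400 bytes/s.
Capacity = 1 × 1,073,741,824 = 1,073,741,824 bytes.
1,073,741,824 / effective rate ≈ 21304.4 s → 355 minutes.

355 minutes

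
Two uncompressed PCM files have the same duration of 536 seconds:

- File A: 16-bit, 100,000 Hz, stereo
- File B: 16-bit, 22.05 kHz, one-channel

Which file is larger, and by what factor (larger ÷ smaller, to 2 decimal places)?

File A, by a factor of 9.07

File A: 100,000 × 2 × 2 = 400,000 bytes/s.
File B: 22,050 × 2 × 1 = 44,100 bytes/s.
File A is larger; ratio = 214,400,000 / 23,637,600 = 9.07.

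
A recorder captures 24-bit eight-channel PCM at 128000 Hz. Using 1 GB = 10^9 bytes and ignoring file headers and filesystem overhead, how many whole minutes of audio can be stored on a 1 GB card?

5 minutes

Uncompressed byte rate = 128,000 × 3 × 8 = 3,072,000 bytes/s.
Capacity = 1 × 1,000,000,000 = 1,000,000,000 bytes.
1,000,000,000 / 3,072,000 ≈ 325.52 s → 5 minutes.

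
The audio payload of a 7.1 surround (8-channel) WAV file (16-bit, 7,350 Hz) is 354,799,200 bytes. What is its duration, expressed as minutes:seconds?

50:17

Byte rate = 7,350 × 2 × 8 = 117,600 bytes/s.
Duration = 354,799,200 / 117,600 = 3,017 s.
3,017 s = 50:17.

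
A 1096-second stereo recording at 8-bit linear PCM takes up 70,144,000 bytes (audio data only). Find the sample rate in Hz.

Bytes = sample_rate × seconds × bytes_per_sample × channels.
sample_rate = 70,144,000 / (1,096 × 1 × 2) = 70,144,000 / 2,192 = 32,000 Hz.

32,000 Hz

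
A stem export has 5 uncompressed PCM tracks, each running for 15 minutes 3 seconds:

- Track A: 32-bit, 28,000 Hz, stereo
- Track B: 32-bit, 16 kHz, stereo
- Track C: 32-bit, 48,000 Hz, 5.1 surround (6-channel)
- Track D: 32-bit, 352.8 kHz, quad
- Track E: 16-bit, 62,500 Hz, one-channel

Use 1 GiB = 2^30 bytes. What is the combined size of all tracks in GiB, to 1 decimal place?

6.1 GiB

15 minutes 3 seconds = 903 s.
Track A: 28,000 × 903 × 4 × 2 = 202,272,000 bytes.
Track B: 16,000 × 903 × 4 × 2 = 115,584,000 bytes.
Track C: 48,000 × 903 × 4 × 6 = 1,040,256,000 bytes.
Track D: 352,800 × 903 × 4 × 4 = 5,097,254,400 bytes.
Track E: 62,500 × 903 × 2 × 1 = 112,875,000 bytes.
Total = 6,568,241,400 bytes = 6.1 GiB.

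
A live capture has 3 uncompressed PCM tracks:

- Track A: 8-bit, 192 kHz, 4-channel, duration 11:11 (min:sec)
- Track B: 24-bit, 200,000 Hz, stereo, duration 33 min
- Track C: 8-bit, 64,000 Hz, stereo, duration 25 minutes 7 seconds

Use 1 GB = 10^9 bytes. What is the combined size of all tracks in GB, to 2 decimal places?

Track A: 11:11 (min:sec) = 671 s; 192,000 × 671 × 1 × 4 = 515,328,000 bytes.
Track B: 33 min = 1,980 s; 200,000 × 1,980 × 3 × 2 = 2,376,000,000 bytes.
Track C: 25 minutes 7 seconds = 1,507 s; 64,000 × 1,507 × 1 × 2 = 192,896,000 bytes.
Total = 3,084,224,000 bytes = 3.08 GB.

3.08 GB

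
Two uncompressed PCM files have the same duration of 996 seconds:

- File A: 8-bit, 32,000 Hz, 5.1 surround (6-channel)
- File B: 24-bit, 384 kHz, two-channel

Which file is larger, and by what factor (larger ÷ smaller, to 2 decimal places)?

File B, by a factor of 12.00

File A: 32,000 × 1 × 6 = 192,000 bytes/s.
File B: 384,000 × 3 × 2 = 2,304,000 bytes/s.
File B is larger; ratio = 2,294,784,000 / 191,232,000 = 12.00.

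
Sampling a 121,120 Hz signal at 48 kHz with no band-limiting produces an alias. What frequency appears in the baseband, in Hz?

22,880 Hz

Nyquist = 48,000/2 = 24,000 Hz; 121,120 Hz exceeds it.
Alias = |121,120 − 3×48,000| = |121,120 − 144,000| = 22,880 Hz.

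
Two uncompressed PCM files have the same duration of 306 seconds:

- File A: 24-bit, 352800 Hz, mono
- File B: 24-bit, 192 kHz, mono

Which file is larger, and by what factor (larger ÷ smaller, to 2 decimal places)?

File A: 352,800 × 3 × 1 = 1,058,400 bytes/s.
File B: 192,000 × 3 × 1 = 576,000 bytes/s.
File A is larger; ratio = 323,870,400 / 176,256,000 = 1.84.

File A, by a factor of 1.84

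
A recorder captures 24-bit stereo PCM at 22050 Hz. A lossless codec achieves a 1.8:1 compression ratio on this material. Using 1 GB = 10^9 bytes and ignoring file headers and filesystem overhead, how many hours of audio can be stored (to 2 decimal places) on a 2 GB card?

7.56 hours

Uncompressed byte rate = 22,050 × 3 × 2 = 132,300 bytes/s.
After 1.8:1 compression, effective rate ≈ 73500 bytes/s.
Capacity = 2 × 1,000,000,000 = 2,000,000,000 bytes.
2,000,000,000 / effective rate ≈ 27210.88 s → 7.56 hours.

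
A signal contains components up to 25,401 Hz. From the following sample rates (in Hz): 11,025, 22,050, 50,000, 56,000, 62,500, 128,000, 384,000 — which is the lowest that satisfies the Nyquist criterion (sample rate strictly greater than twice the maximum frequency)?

Need sample rate > 2 × 25,401 = 50,802 Hz.
Lowest listed rate above 50,802 Hz is 56,000 Hz.

56,000 Hz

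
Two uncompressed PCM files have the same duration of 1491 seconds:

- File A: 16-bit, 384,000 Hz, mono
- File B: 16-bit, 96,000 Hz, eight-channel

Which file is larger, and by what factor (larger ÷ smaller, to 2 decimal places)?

File B, by a factor of 2.00

File A: 384,000 × 2 × 1 = 768,000 bytes/s.
File B: 96,000 × 2 × 8 = 1,536,000 bytes/s.
File B is larger; ratio = 2,290,176,000 / 1,145,088,000 = 2.00.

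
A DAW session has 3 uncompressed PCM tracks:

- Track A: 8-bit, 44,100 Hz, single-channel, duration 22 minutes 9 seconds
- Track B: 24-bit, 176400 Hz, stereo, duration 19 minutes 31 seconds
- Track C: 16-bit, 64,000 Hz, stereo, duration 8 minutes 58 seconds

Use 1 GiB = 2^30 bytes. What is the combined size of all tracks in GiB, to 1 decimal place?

1.3 GiB

Track A: 22 minutes 9 seconds = 1,329 s; 44,100 × 1,329 × 1 × 1 = 58,608,900 bytes.
Track B: 19 minutes 31 seconds = 1,171 s; 176,400 × 1,171 × 3 × 2 = 1,239,386,400 bytes.
Track C: 8 minutes 58 seconds = 538 s; 64,000 × 538 × 2 × 2 = 137,728,000 bytes.
Total = 1,435,723,300 bytes = 1.3 GiB.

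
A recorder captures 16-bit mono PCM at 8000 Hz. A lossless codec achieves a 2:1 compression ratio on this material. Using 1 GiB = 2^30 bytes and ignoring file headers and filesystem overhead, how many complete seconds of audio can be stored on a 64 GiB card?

8,589,934 seconds

Uncompressed byte rate = 8,000 × 2 × 1 = 16,000 bytes/s.
After 2:1 compression, effective rate ≈ 8000 bytes/s.
Capacity = 64 × 1,073,741,824 = 68,719,476,736 bytes.
68,719,476,736 / effective rate ≈ 8589934.59 s → 8,589,934 seconds.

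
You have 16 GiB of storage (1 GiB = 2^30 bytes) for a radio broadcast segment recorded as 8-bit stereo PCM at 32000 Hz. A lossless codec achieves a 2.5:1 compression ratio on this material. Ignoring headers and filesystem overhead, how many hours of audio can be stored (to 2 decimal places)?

186.41 hours

Uncompressed byte rate = 32,000 × 1 × 2 = 64,000 bytes/s.
After 2.5:1 compression, effective rate ≈ 25600 bytes/s.
Capacity = 16 × 1,073,741,824 = 17,179,869,184 bytes.
17,179,869,184 / effective rate ≈ 671088.64 s → 186.41 hours.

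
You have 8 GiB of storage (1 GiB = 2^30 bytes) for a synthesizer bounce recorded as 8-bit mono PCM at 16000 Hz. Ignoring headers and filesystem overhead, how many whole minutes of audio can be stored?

8,947 minutes

Uncompressed byte rate = 16,000 × 1 × 1 = 16,000 bytes/s.
Capacity = 8 × 1,073,741,824 = 8,589,934,592 bytes.
8,589,934,592 / 16,000 ≈ 536870.91 s → 8,947 minutes.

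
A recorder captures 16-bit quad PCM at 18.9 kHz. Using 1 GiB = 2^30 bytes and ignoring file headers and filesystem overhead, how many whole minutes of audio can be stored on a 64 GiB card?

Uncompressed byte rate = 18,900 × 2 × 4 = 151,200 bytes/s.
Capacity = 64 × 1,073,741,824 = 68,719,476,736 bytes.
68,719,476,736 / 151,200 ≈ 454493.89 s → 7,574 minutes.

7,574 minutes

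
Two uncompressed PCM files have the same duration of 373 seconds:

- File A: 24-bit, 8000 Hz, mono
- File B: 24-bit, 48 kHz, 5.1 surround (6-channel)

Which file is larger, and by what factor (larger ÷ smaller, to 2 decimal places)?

File A: 8,000 × 3 × 1 = 24,000 bytes/s.
File B: 48,000 × 3 × 6 = 864,000 bytes/s.
File B is larger; ratio = 322,272,000 / 8,952,000 = 36.00.

File B, by a factor of 36.00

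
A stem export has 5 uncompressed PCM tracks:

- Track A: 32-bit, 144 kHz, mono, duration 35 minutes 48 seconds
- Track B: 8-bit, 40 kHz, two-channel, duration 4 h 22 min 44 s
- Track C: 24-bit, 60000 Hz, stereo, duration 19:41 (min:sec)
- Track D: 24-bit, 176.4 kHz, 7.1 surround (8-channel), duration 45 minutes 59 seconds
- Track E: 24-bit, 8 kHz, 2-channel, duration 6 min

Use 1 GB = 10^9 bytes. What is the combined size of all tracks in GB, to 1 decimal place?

14.6 GB

Track A: 35 minutes 48 seconds = 2,148 s; 144,000 × 2,148 × 4 × 1 = 1,237,248,000 bytes.
Track B: 4 h 22 min 44 s = 15,764 s; 40,000 × 15,764 × 1 × 2 = 1,261,120,000 bytes.
Track C: 19:41 (min:sec) = 1,181 s; 60,000 × 1,181 × 3 × 2 = 425,160,000 bytes.
Track D: 45 minutes 59 seconds = 2,759 s; 176,400 × 2,759 × 3 × 8 = 11,680,502,400 bytes.
Track E: 6 min = 360 s; 8,000 × 360 × 3 × 2 = 17,280,000 bytes.
Total = 14,621,310,400 bytes = 14.6 GB.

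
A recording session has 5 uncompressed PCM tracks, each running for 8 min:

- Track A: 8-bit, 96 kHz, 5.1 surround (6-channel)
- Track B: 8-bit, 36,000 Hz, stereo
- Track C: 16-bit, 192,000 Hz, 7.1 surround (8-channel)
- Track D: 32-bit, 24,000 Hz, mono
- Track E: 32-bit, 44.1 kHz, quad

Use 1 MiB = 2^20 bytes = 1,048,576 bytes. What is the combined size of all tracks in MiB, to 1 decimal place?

2069.8 MiB

8 min = 480 s.
Track A: 96,000 × 480 × 1 × 6 = 276,480,000 bytes.
Track B: 36,000 × 480 × 1 × 2 = 34,560,000 bytes.
Track C: 192,000 × 480 × 2 × 8 = 1,474,560,000 bytes.
Track D: 24,000 × 480 × 4 × 1 = 46,080,000 bytes.
Track E: 44,100 × 480 × 4 × 4 = 338,688,000 bytes.
Total = 2,170,368,000 bytes = 2069.8 MiB.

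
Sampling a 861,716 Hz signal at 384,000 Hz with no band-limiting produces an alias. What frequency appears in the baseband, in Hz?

Nyquist = 384,000/2 = 192,000 Hz; 861,716 Hz exceeds it.
Alias = |861,716 − 2×384,000| = |861,716 − 768,000| = 93,716 Hz.

93,716 Hz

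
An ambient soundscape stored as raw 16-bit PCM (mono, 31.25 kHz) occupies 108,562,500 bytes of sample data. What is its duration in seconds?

Byte rate = 31,250 × 2 × 1 = 62,500 bytes/s.
Duration = 108,562,500 / 62,500 = 1,737 s.

1,737 seconds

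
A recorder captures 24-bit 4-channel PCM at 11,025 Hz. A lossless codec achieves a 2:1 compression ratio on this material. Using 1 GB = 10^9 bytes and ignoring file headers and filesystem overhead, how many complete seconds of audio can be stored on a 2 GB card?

30,234 seconds

Uncompressed byte rate = 11,025 × 3 × 4 = 132,300 bytes/s.
After 2:1 compression, effective rate ≈ 66150 bytes/s.
Capacity = 2 × 1,000,000,000 = 2,000,000,000 bytes.
2,000,000,000 / effective rate ≈ 30234.32 s → 30,234 seconds.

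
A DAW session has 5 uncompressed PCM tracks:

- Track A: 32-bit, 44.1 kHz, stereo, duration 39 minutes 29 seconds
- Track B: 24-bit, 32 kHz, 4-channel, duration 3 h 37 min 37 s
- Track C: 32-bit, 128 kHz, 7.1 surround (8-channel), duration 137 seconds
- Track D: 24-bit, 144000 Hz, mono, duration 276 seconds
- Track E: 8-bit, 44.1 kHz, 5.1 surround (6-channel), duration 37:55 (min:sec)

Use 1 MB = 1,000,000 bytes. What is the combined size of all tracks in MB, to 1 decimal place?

Track A: 39 minutes 29 seconds = 2,369 s; 44,100 × 2,369 × 4 × 2 = 835,783,200 bytes.
Track B: 3 h 37 min 37 s = 13,057 s; 32,000 × 13,057 × 3 × 4 = 5,013,888,000 bytes.
Track C: 128,000 × 137 × 4 × 8 = 561,152,000 bytes.
Track D: 144,000 × 276 × 3 × 1 = 119,232,000 bytes.
Track E: 37:55 (min:sec) = 2,275 s; 44,100 × 2,275 × 1 × 6 = 601,965,000 bytes.
Total = 7,132,020,200 bytes = 7132.0 MB.

7132.0 MB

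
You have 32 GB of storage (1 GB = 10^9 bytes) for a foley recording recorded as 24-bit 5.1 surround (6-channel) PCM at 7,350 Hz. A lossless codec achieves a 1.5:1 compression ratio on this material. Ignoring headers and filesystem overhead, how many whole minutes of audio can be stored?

Uncompressed byte rate = 7,350 × 3 × 6 = 132,300 bytes/s.
After 1.5:1 compression, effective rate ≈ 88200 bytes/s.
Capacity = 32 × 1,000,000,000 = 32,000,000,000 bytes.
32,000,000,000 / effective rate ≈ 362811.79 s → 6,046 minutes.

6,046 minutes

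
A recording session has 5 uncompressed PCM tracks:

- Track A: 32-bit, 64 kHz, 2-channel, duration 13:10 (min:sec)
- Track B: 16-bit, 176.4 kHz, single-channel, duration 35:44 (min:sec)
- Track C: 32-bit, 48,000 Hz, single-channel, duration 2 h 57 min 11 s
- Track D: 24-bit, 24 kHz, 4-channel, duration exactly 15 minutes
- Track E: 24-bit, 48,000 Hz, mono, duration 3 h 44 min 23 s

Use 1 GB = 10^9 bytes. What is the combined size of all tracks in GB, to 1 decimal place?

Track A: 13:10 (min:sec) = 790 s; 64,000 × 790 × 4 × 2 = 404,480,000 bytes.
Track B: 35:44 (min:sec) = 2,144 s; 176,400 × 2,144 × 2 × 1 = 756,403,200 bytes.
Track C: 2 h 57 min 11 s = 10,631 s; 48,000 × 10,631 × 4 × 1 = 2,041,152,000 bytes.
Track D: exactly 15 minutes = 900 s; 24,000 × 900 × 3 × 4 = 259,200,000 bytes.
Track E: 3 h 44 min 23 s = 13,463 s; 48,000 × 13,463 × 3 × 1 = 1,938,672,000 bytes.
Total = 5,399,907,200 bytes = 5.4 GB.

5.4 GB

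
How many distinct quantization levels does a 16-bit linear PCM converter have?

65,536 levels

2^16 = 65,536.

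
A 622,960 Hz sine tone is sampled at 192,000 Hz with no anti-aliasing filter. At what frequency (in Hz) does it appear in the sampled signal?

46,960 Hz

Nyquist = 192,000/2 = 96,000 Hz; 622,960 Hz exceeds it.
Alias = |622,960 − 3×192,000| = |622,960 − 576,000| = 46,960 Hz.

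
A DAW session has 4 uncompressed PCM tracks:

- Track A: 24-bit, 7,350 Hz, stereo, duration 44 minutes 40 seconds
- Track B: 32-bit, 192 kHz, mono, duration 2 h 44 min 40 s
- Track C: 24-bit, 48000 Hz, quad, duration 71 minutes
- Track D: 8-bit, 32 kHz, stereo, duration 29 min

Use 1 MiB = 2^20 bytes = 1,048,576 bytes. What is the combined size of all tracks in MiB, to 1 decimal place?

9795.3 MiB

Track A: 44 minutes 40 seconds = 2,680 s; 7,350 × 2,680 × 3 × 2 = 118,188,000 bytes.
Track B: 2 h 44 min 40 s = 9,880 s; 192,000 × 9,880 × 4 × 1 = 7,587,840,000 bytes.
Track C: 71 minutes = 4,260 s; 48,000 × 4,260 × 3 × 4 = 2,453,760,000 bytes.
Track D: 29 min = 1,740 s; 32,000 × 1,740 × 1 × 2 = 111,360,000 bytes.
Total = 10,271,148,000 bytes = 9795.3 MiB.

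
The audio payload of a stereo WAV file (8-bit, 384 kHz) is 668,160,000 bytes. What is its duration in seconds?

870 seconds

Byte rate = 384,000 × 1 × 2 = 768,000 bytes/s.
Duration = 668,160,000 / 768,000 = 870 s.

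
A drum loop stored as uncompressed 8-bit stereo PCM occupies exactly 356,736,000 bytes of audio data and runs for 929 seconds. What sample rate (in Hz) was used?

192,000 Hz

Bytes = sample_rate × seconds × bytes_per_sample × channels.
sample_rate = 356,736,000 / (929 × 1 × 2) = 356,736,000 / 1,858 = 192,000 Hz.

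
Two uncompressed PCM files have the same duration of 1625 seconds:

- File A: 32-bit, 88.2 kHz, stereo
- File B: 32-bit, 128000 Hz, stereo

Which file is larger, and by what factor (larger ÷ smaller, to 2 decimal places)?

File B, by a factor of 1.45

File A: 88,200 × 4 × 2 = 705,600 bytes/s.
File B: 128,000 × 4 × 2 = 1,024,000 bytes/s.
File B is larger; ratio = 1,664,000,000 / 1,146,600,000 = 1.45.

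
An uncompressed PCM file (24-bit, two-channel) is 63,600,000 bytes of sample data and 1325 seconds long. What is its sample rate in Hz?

Bytes = sample_rate × seconds × bytes_per_sample × channels.
sample_rate = 63,600,000 / (1,325 × 3 × 2) = 63,600,000 / 7,950 = 8,000 Hz.

8,000 Hz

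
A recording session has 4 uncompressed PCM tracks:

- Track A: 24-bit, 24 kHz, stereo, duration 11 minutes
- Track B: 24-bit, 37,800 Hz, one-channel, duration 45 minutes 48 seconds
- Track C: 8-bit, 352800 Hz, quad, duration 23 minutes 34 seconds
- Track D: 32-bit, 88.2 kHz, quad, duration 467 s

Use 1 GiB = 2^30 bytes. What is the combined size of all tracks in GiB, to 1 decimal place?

Track A: 11 minutes = 660 s; 24,000 × 660 × 3 × 2 = 95,040,000 bytes.
Track B: 45 minutes 48 seconds = 2,748 s; 37,800 × 2,748 × 3 × 1 = 311,623,200 bytes.
Track C: 23 minutes 34 seconds = 1,414 s; 352,800 × 1,414 × 1 × 4 = 1,995,436,800 bytes.
Track D: 88,200 × 467 × 4 × 4 = 659,030,400 bytes.
Total = 3,061,130,400 bytes = 2.9 GiB.

2.9 GiB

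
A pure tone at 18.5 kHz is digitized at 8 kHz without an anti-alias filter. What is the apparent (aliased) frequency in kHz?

2.5 kHz

Nyquist = 8,000/2 = 4,000 Hz; 18,500 Hz exceeds it.
Alias = |18,500 − 2×8,000| = |18,500 − 16,000| = 2,500 Hz = 2.5 kHz.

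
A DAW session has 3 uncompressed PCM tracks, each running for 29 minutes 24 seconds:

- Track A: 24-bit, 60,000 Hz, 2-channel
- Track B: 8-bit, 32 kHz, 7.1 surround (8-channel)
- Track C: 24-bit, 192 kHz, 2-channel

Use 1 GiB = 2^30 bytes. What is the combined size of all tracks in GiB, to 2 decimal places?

2.90 GiB

29 minutes 24 seconds = 1,764 s.
Track A: 60,000 × 1,764 × 3 × 2 = 635,040,000 bytes.
Track B: 32,000 × 1,764 × 1 × 8 = 451,584,000 bytes.
Track C: 192,000 × 1,764 × 3 × 2 = 2,032,128,000 bytes.
Total = 3,118,752,000 bytes = 2.90 GiB.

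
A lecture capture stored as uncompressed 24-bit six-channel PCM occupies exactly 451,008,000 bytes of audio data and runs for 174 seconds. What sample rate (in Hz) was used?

144,000 Hz

Bytes = sample_rate × seconds × bytes_per_sample × channels.
sample_rate = 451,008,000 / (174 × 3 × 6) = 451,008,000 / 3,132 = 144,000 Hz.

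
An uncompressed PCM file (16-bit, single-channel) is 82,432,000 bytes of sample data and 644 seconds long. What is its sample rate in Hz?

Bytes = sample_rate × seconds × bytes_per_sample × channels.
sample_rate = 82,432,000 / (644 × 2 × 1) = 82,432,000 / 1,288 = 64,000 Hz.

64,000 Hz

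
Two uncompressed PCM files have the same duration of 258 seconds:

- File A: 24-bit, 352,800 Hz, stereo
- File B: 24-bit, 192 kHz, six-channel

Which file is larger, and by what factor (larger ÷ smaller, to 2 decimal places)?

File A: 352,800 × 3 × 2 = 2,116,800 bytes/s.
File B: 192,000 × 3 × 6 = 3,456,000 bytes/s.
File B is larger; ratio = 891,648,000 / 546,134,400 = 1.63.

File B, by a factor of 1.63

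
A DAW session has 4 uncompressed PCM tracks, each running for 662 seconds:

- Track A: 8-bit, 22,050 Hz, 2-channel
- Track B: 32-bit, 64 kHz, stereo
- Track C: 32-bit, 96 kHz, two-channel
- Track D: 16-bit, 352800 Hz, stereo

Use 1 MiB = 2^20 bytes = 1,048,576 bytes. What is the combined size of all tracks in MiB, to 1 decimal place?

1726.9 MiB

Track A: 22,050 × 662 × 1 × 2 = 29,194,200 bytes.
Track B: 64,000 × 662 × 4 × 2 = 338,944,000 bytes.
Track C: 96,000 × 662 × 4 × 2 = 508,416,000 bytes.
Track D: 352,800 × 662 × 2 × 2 = 934,214,400 bytes.
Total = 1,810,768,600 bytes = 1726.9 MiB.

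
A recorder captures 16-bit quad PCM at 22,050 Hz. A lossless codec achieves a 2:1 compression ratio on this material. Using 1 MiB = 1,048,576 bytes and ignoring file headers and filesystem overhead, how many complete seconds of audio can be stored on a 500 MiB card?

5,944 seconds

Uncompressed byte rate = 22,050 × 2 × 4 = 176,400 bytes/s.
After 2:1 compression, effective rate ≈ 88200 bytes/s.
Capacity = 500 × 1,048,576 = 524,288,000 bytes.
524,288,000 / effective rate ≈ 5944.31 s → 5,944 seconds.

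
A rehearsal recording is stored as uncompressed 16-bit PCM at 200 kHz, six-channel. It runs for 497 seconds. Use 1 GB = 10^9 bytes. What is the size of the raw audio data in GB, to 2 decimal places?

1.19 GB

Bytes = 200,000 samples/s × 497 s × 2 bytes/sample × 6 ch = 1,192,800,000 bytes.
1,192,800,000 / 1,000,000,000 = 1.19 GB.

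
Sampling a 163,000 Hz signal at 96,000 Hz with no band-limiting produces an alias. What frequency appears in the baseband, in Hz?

29,000 Hz

Nyquist = 96,000/2 = 48,000 Hz; 163,000 Hz exceeds it.
Alias = |163,000 − 2×96,000| = |163,000 − 192,000| = 29,000 Hz.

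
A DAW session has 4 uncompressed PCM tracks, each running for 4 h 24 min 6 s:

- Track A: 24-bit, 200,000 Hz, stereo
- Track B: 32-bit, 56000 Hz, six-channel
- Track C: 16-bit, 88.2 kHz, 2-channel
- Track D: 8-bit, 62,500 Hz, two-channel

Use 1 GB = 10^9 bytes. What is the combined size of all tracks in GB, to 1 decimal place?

47.9 GB

4 h 24 min 6 s = 15,846 s.
Track A: 200,000 × 15,846 × 3 × 2 = 19,015,200,000 bytes.
Track B: 56,000 × 15,846 × 4 × 6 = 21,297,024,000 bytes.
Track C: 88,200 × 15,846 × 2 × 2 = 5,590,468,800 bytes.
Track D: 62,500 × 15,846 × 1 × 2 = 1,980,750,000 bytes.
Total = 47,883,442,800 bytes = 47.9 GB.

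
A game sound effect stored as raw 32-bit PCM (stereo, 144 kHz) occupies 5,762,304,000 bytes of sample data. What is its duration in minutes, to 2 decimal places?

83.37 minutes

Byte rate = 144,000 × 4 × 2 = 1,152,000 bytes/s.
Duration = 5,762,304,000 / 1,152,000 = 5,002 s.
5,002 s / 60 = 83.37 minutes.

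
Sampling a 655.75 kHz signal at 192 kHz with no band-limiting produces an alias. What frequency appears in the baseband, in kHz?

Nyquist = 192,000/2 = 96,000 Hz; 655,750 Hz exceeds it.
Alias = |655,750 − 3×192,000| = |655,750 − 576,000| = 79,750 Hz = 79.75 kHz.

79.75 kHz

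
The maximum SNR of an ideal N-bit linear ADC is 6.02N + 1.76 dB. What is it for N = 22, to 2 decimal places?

6.02 × 22 + 1.76 = 134.20 dB.

134.20 dB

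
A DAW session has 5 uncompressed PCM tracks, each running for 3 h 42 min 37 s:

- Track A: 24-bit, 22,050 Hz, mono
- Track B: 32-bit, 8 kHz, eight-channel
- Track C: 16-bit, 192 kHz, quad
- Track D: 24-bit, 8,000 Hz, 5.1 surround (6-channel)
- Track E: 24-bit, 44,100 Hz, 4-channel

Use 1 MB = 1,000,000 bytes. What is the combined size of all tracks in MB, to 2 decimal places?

33811.24 MB

3 h 42 min 37 s = 13,357 s.
Track A: 22,050 × 13,357 × 3 × 1 = 883,565,550 bytes.
Track B: 8,000 × 13,357 × 4 × 8 = 3,419,392,000 bytes.
Track C: 192,000 × 13,357 × 2 × 4 = 20,516,352,000 bytes.
Track D: 8,000 × 13,357 × 3 × 6 = 1,923,408,000 bytes.
Track E: 44,100 × 13,357 × 3 × 4 = 7,068,524,400 bytes.
Total = 33,811,241,950 bytes = 33811.24 MB.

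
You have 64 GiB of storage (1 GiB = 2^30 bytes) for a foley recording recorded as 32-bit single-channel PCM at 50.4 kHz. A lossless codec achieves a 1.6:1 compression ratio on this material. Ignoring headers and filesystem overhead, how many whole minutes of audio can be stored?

Uncompressed byte rate = 50,400 × 4 × 1 = 201,600 bytes/s.
After 1.6:1 compression, effective rate ≈ 126000 bytes/s.
Capacity = 64 × 1,073,741,824 = 68,719,476,736 bytes.
68,719,476,736 / effective rate ≈ 545392.67 s → 9,089 minutes.

9,089 minutes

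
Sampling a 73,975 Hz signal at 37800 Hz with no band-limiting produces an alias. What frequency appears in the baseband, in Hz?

Nyquist = 37,800/2 = 18,900 Hz; 73,975 Hz exceeds it.
Alias = |73,975 − 2×37,800| = |73,975 − 75,600| = 1,625 Hz.

1,625 Hz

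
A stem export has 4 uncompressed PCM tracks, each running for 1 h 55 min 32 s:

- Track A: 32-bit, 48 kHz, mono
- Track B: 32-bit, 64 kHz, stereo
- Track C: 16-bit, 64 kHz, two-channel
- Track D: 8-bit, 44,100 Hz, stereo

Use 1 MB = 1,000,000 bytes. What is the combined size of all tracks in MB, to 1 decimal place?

7266.1 MB

1 h 55 min 32 s = 6,932 s.
Track A: 48,000 × 6,932 × 4 × 1 = 1,330,944,000 bytes.
Track B: 64,000 × 6,932 × 4 × 2 = 3,549,184,000 bytes.
Track C: 64,000 × 6,932 × 2 × 2 = 1,774,592,000 bytes.
Track D: 44,100 × 6,932 × 1 × 2 = 611,402,400 bytes.
Total = 7,266,122,400 bytes = 7266.1 MB.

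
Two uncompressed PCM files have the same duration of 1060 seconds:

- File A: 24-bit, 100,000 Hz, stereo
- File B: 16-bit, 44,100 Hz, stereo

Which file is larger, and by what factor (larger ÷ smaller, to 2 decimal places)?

File A, by a factor of 3.40

File A: 100,000 × 3 × 2 = 600,000 bytes/s.
File B: 44,100 × 2 × 2 = 176,400 bytes/s.
File A is larger; ratio = 636,000,000 / 186,984,000 = 3.40.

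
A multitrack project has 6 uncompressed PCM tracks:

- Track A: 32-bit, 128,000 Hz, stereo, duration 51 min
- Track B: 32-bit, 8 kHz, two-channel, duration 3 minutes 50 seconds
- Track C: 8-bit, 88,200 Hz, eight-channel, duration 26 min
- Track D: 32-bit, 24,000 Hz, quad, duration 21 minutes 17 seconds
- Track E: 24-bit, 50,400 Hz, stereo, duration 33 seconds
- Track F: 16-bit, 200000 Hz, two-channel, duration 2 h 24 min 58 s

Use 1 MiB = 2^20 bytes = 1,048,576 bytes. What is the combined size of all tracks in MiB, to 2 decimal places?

Track A: 51 min = 3,060 s; 128,000 × 3,060 × 4 × 2 = 3,133,440,000 bytes.
Track B: 3 minutes 50 seconds = 230 s; 8,000 × 230 × 4 × 2 = 14,720,000 bytes.
Track C: 26 min = 1,560 s; 88,200 × 1,560 × 1 × 8 = 1,100,736,000 bytes.
Track D: 21 minutes 17 seconds = 1,277 s; 24,000 × 1,277 × 4 × 4 = 490,368,000 bytes.
Track E: 50,400 × 33 × 3 × 2 = 9,979,200 bytes.
Track F: 2 h 24 min 58 s = 8,698 s; 200,000 × 8,698 × 2 × 2 = 6,958,400,000 bytes.
Total = 11,707,643,200 bytes = 11165.28 MiB.

11165.28 MiB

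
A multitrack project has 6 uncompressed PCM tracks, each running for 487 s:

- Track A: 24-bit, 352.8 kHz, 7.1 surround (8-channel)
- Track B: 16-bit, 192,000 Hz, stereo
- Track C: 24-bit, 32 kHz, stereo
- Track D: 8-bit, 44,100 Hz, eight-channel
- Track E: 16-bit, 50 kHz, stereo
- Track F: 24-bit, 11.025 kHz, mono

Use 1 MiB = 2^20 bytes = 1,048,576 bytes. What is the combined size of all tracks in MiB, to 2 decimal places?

Track A: 352,800 × 487 × 3 × 8 = 4,123,526,400 bytes.
Track B: 192,000 × 487 × 2 × 2 = 374,016,000 bytes.
Track C: 32,000 × 487 × 3 × 2 = 93,504,000 bytes.
Track D: 44,100 × 487 × 1 × 8 = 171,813,600 bytes.
Track E: 50,000 × 487 × 2 × 2 = 97,400,000 bytes.
Track F: 11,025 × 487 × 3 × 1 = 16,107,525 bytes.
Total = 4,876,367,525 bytes = 4650.47 MiB.

4650.47 MiB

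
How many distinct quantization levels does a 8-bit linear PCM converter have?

256 levels

2^8 = 256.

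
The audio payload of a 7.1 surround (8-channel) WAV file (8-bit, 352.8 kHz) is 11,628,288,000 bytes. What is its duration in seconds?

4,120 seconds

Byte rate = 352,800 × 1 × 8 = 2,822,400 bytes/s.
Duration = 11,628,288,000 / 2,822,400 = 4,120 s.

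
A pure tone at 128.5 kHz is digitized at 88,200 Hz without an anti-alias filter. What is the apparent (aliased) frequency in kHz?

40.3 kHz

Nyquist = 88,200/2 = 44,100 Hz; 128,500 Hz exceeds it.
Alias = |128,500 − 1×88,200| = |128,500 − 88,200| = 40,300 Hz = 40.3 kHz.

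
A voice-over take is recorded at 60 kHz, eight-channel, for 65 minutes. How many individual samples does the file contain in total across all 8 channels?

65 minutes = 3,900 s.
60,000 × 3,900 s × 8 ch = 1,872,000,000 samples.

1,872,000,000 samples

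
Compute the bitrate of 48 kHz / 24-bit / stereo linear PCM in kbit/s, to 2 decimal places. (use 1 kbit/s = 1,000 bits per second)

2304.00 kbit/s

Bit rate = 48,000 × 24 × 2 = 2,304,000 bits/s.
= 2304.00 kbit/s.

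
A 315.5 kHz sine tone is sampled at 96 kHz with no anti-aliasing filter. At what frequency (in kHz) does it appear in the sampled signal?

27.5 kHz

Nyquist = 96,000/2 = 48,000 Hz; 315,500 Hz exceeds it.
Alias = |315,500 − 3×96,000| = |315,500 − 288,000| = 27,500 Hz = 27.5 kHz.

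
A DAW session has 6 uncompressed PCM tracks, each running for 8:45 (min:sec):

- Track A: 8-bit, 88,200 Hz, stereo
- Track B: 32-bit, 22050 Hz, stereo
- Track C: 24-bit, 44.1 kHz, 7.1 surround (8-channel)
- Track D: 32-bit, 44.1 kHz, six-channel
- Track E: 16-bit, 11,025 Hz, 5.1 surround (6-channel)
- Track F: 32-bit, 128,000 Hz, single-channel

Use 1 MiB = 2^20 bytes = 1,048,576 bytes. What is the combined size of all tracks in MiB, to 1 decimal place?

1559.1 MiB

8:45 (min:sec) = 525 s.
Track A: 88,200 × 525 × 1 × 2 = 92,610,000 bytes.
Track B: 22,050 × 525 × 4 × 2 = 92,610,000 bytes.
Track C: 44,100 × 525 × 3 × 8 = 555,660,000 bytes.
Track D: 44,100 × 525 × 4 × 6 = 555,660,000 bytes.
Track E: 11,025 × 525 × 2 × 6 = 69,457,500 bytes.
Track F: 128,000 × 525 × 4 × 1 = 268,800,000 bytes.
Total = 1,634,797,500 bytes = 1559.1 MiB.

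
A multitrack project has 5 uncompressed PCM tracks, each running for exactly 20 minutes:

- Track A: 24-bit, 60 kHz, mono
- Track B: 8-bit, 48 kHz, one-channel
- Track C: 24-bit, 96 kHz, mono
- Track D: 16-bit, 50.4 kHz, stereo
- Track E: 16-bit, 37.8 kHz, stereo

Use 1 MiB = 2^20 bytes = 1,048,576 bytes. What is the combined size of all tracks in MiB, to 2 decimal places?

exactly 20 minutes = 1,200 s.
Track A: 60,000 × 1,200 × 3 × 1 = 216,000,000 bytes.
Track B: 48,000 × 1,200 × 1 × 1 = 57,600,000 bytes.
Track C: 96,000 × 1,200 × 3 × 1 = 345,600,000 bytes.
Track D: 50,400 × 1,200 × 2 × 2 = 241,920,000 bytes.
Track E: 37,800 × 1,200 × 2 × 2 = 181,440,000 bytes.
Total = 1,042,560,000 bytes = 994.26 MiB.

994.26 MiB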